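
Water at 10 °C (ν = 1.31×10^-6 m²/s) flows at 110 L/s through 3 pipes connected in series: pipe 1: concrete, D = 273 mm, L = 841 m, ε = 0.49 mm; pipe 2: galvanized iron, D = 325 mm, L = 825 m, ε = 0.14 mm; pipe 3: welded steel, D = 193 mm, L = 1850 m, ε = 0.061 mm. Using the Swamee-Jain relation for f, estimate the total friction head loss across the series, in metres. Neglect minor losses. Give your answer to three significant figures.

Pipe 1: V = 1.879 m/s, Re = 3.92×10^5, ε/D = 0.00179, f = 0.02339, h_1 = f(L/D)V²/2g = 12.97 m
Pipe 2: V = 1.326 m/s, Re = 3.29×10^5, ε/D = 4.31×10^-4, f = 0.01780, h_2 = f(L/D)V²/2g = 4.048 m
Pipe 3: V = 3.760 m/s, Re = 5.54×10^5, ε/D = 3.16×10^-4, f = 0.01639, h_3 = f(L/D)V²/2g = 113.2 m
Series → Q common, losses add: H = Σh = 130.2 m

H ≈ 130 m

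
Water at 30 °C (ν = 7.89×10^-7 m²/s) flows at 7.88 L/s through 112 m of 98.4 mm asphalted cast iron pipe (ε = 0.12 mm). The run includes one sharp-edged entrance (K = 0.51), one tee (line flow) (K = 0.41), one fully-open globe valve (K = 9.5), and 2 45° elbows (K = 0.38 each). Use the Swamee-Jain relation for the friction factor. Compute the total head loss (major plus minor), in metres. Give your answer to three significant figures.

H_L ≈ 2.02 m

V = 4Q/(πD²) = 1.036 m/s; V²/2g = 0.05473 m
Re = 1.29×10^5, ε/D = 0.00122 → f = 0.02262 (Swamee-Jain)
Major: h_f = f(L/D)·V²/2g = 0.02262·1138·0.05473 = 1.409 m
Minor: ΣK = 11.2; h_m = ΣK·V²/2g = 0.6118 m
Total H_L = 1.409 + 0.6118 = 2.021 m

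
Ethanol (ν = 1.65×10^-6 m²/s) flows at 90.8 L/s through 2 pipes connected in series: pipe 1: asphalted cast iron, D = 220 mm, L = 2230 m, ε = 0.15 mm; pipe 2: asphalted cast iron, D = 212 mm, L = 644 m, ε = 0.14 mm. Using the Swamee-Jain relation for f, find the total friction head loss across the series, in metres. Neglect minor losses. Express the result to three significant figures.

H ≈ 76.3 m

Pipe 1: V = 2.389 m/s, Re = 3.18×10^5, ε/D = 6.82×10^-4, f = 0.01924, h_1 = f(L/D)V²/2g = 56.70 m
Pipe 2: V = 2.572 m/s, Re = 3.31×10^5, ε/D = 6.60×10^-4, f = 0.01909, h_2 = f(L/D)V²/2g = 19.55 m
Series → Q common, losses add: H = Σh = 76.26 m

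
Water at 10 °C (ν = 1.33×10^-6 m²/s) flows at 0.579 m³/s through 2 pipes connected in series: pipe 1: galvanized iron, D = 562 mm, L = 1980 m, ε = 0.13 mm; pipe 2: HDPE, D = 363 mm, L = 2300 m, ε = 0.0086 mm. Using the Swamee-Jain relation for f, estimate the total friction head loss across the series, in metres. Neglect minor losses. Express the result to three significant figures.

H ≈ 131 m

Pipe 1: V = 2.334 m/s, Re = 9.86×10^5, ε/D = 2.31×10^-4, f = 0.01511, h_1 = f(L/D)V²/2g = 14.78 m
Pipe 2: V = 5.595 m/s, Re = 1.53×10^6, ε/D = 2.37×10^-5, f = 0.01153, h_2 = f(L/D)V²/2g = 116.5 m
Series → Q common, losses add: H = Σh = 131.3 m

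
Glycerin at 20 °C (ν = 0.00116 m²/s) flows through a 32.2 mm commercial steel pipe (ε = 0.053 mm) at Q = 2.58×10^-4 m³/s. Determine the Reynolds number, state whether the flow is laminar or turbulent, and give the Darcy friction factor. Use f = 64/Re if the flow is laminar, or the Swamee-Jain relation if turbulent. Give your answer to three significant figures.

Re ≈ 8.79; laminar; f = 64/Re ≈ 7.28

V = 4Q/(πD²) = 0.3168 m/s
Re = VD/ν = 0.3168·0.0322/0.00116 = 8.79
Re < 2300 → laminar → f = 64/Re = 7.277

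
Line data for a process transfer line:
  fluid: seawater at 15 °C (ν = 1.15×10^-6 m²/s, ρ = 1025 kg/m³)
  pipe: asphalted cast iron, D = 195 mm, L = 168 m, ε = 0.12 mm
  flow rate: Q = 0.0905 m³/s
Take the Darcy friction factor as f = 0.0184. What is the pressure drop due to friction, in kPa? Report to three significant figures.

V = 4Q/(πD²) = 4·0.0905/(π·0.195²) = 3.030 m/s
h_f = f(L/D)V²/(2g) = 0.01840·(168/0.195)·3.030²/(2·9.81) = 7.419 m
Δp = ρg·h_f = 1025·9.81·7.419 = 74.60 kPa

Δp ≈ 74.6 kPa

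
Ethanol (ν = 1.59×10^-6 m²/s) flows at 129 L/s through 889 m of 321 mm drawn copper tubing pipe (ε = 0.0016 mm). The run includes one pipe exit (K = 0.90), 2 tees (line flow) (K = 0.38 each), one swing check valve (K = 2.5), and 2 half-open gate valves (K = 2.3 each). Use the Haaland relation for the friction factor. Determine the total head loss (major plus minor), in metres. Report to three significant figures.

V = 4Q/(πD²) = 1.594 m/s; V²/2g = 0.1295 m
Re = 3.22×10^5, ε/D = 4.98×10^-6 → f = 0.01420 (Haaland)
Major: h_f = f(L/D)·V²/2g = 0.01420·2769·0.1295 = 5.092 m
Minor: ΣK = 8.76; h_m = ΣK·V²/2g = 1.134 m
Total H_L = 5.092 + 1.134 = 6.226 m

H_L ≈ 6.23 m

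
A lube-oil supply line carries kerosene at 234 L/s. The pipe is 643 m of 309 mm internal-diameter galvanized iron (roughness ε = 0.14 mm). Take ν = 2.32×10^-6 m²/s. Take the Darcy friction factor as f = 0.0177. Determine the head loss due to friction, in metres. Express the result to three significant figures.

V = 4Q/(πD²) = 4·0.234/(π·0.309²) = 3.120 m/s
h_f = f(L/D)V²/(2g) = 0.01770·(643/0.309)·3.120²/(2·9.81) = 18.28 m

h_f ≈ 18.3 m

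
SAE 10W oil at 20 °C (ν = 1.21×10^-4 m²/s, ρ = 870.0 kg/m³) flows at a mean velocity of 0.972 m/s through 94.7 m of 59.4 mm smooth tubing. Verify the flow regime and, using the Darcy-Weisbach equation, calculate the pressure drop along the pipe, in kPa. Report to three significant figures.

Δp ≈ 87.9 kPa

Re = VD/ν = 0.972·0.05940/1.21×10^-4 = 477 → laminar (Re < 2300)
f = 64/Re = 0.1341
h_f = f(L/D)V²/(2g) = 0.1341·(94.7/0.05940)·0.972²/(2·9.81) = 10.30 m
Δp = ρg·h_f = 870.0·9.81·10.30 = 87.88 kPa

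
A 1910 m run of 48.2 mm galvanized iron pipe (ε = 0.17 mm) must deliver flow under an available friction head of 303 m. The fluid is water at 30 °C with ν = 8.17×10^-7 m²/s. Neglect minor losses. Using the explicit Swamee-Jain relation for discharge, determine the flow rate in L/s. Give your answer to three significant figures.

Swamee-Jain (Type II): Q = -0.965·√(gD⁵h_f/L)·ln[ε/(3.7D) + √(3.17ν²L/(gD³h_f))]
√(gD⁵h_f/L) = √(9.81·0.0482⁵·303/1910) = 6.363×10^-4
ε/(3.7D) = 9.53×10^-4; √(3.17ν²L/(gD³h_f)) = 1.10×10^-4
Q = -0.965·6.363×10^-4·ln(0.001063) = 0.004204 m³/s
Check: V = 2.30 m/s, Re = 1.36×10^5, f = 0.02849, h_f = 305 m ≈ 303 m ✓

Q ≈ 4.20 L/s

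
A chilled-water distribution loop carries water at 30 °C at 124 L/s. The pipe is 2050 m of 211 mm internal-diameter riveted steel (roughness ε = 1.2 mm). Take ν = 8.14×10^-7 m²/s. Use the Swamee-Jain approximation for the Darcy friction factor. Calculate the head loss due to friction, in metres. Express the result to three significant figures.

h_f ≈ 198 m

V = 4Q/(πD²) = 4·0.124/(π·0.211²) = 3.546 m/s
Re = VD/ν = 3.546·0.211/8.14×10^-7 = 9.19×10^5 → turbulent
ε/D = 1.2/211 = 0.00569
Swamee-Jain: f = 0.03174
h_f = f(L/D)V²/(2g) = 0.03174·(2050/0.211)·3.546²/(2·9.81) = 197.7 m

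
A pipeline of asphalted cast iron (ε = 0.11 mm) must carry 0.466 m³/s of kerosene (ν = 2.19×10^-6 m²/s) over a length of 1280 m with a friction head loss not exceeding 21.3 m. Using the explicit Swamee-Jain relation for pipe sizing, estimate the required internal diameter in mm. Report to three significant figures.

D ≈ 449 mm

Swamee-Jain (Type III): D = 0.66·[ε^1.25·(LQ²/(gh_f))^4.75 + ν·Q^9.4·(L/(gh_f))^5.2]^0.04
LQ²/(gh_f) = 1.330; L/(gh_f) = 6.126
Term 1 = ε^1.25·(…)^4.75 = 4.37×10^-5; Term 2 = ν·Q^9.4·(…)^5.2 = 2.07×10^-5
D = 0.66·(4.37×10^-5 + 2.07×10^-5)^0.04 = 0.4486 m = 449 mm
Check: V = 2.95 m/s, Re = 6.04×10^5, f = 0.01570, h_f = 19.8 m ≈ 21.3 m ✓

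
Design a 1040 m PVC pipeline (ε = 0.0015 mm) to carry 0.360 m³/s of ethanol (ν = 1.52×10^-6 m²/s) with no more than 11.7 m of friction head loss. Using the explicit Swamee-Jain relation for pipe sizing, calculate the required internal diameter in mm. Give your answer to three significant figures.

Swamee-Jain (Type III): D = 0.66·[ε^1.25·(LQ²/(gh_f))^4.75 + ν·Q^9.4·(L/(gh_f))^5.2]^0.04
LQ²/(gh_f) = 1.174; L/(gh_f) = 9.061
Term 1 = ε^1.25·(…)^4.75 = 1.13×10^-7; Term 2 = ν·Q^9.4·(…)^5.2 = 9.74×10^-6
D = 0.66·(1.13×10^-7 + 9.74×10^-6)^0.04 = 0.4162 m = 416 mm
Check: V = 2.65 m/s, Re = 7.25×10^5, f = 0.01234, h_f = 11.0 m ≈ 11.7 m ✓

D ≈ 416 mm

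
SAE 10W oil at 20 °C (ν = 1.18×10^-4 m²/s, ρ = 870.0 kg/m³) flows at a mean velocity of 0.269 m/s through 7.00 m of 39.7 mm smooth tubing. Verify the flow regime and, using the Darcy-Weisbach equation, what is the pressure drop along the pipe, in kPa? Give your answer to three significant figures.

Re = VD/ν = 0.269·0.03970/1.18×10^-4 = 90.5 → laminar (Re < 2300)
f = 64/Re = 0.7072
h_f = f(L/D)V²/(2g) = 0.7072·(7.00/0.03970)·0.269²/(2·9.81) = 0.4599 m
Δp = ρg·h_f = 870.0·9.81·0.4599 = 3.925 kPa

Δp ≈ 3.92 kPa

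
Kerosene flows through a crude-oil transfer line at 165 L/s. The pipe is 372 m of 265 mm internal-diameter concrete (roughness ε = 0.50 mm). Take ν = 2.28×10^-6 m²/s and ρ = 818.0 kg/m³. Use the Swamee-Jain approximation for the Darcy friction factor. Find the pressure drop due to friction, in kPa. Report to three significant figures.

V = 4Q/(πD²) = 4·0.165/(π·0.265²) = 2.992 m/s
Re = VD/ν = 2.992·0.265/2.28×10^-6 = 3.48×10^5 → turbulent
ε/D = 0.50/265 = 0.00189
Swamee-Jain: f = 0.02374
h_f = f(L/D)V²/(2g) = 0.02374·(372/0.265)·2.992²/(2·9.81) = 15.20 m
Δp = ρg·h_f = 818.0·9.81·15.20 = 122.0 kPa

Δp ≈ 122 kPa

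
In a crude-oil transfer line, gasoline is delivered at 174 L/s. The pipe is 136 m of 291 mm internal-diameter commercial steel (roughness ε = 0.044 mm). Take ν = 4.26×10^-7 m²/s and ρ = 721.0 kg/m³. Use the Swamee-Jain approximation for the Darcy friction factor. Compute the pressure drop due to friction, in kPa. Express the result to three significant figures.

Δp ≈ 15.9 kPa

V = 4Q/(πD²) = 4·0.174/(π·0.291²) = 2.616 m/s
Re = VD/ν = 2.616·0.291/4.26×10^-7 = 1.79×10^6 → turbulent
ε/D = 0.044/291 = 1.51×10^-4
Swamee-Jain: f = 0.01375
h_f = f(L/D)V²/(2g) = 0.01375·(136/0.291)·2.616²/(2·9.81) = 2.242 m
Δp = ρg·h_f = 721.0·9.81·2.242 = 15.85 kPa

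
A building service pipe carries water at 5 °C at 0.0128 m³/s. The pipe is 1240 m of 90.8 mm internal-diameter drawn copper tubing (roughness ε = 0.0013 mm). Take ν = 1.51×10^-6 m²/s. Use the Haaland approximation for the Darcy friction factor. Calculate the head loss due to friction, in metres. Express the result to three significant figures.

V = 4Q/(πD²) = 4·0.0128/(π·0.0908²) = 1.977 m/s
Re = VD/ν = 1.977·0.0908/1.51×10^-6 = 1.19×10^5 → turbulent
ε/D = 0.0013/90.8 = 1.43×10^-5
Haaland: f = 0.01726
h_f = f(L/D)V²/(2g) = 0.01726·(1240/0.0908)·1.977²/(2·9.81) = 46.94 m

h_f ≈ 46.9 m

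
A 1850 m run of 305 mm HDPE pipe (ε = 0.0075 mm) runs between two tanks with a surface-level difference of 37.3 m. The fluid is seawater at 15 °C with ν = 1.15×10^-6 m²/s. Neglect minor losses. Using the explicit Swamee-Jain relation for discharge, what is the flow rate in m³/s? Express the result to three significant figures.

Q ≈ 0.227 m³/s

Swamee-Jain (Type II): Q = -0.965·√(gD⁵h_f/L)·ln[ε/(3.7D) + √(3.17ν²L/(gD³h_f))]
√(gD⁵h_f/L) = √(9.81·0.305⁵·37.3/1850) = 0.02285
ε/(3.7D) = 6.65×10^-6; √(3.17ν²L/(gD³h_f)) = 2.73×10^-5
Q = -0.965·0.02285·ln(3.398×10^-5) = 0.2269 m³/s
Check: V = 3.11 m/s, Re = 8.24×10^5, f = 0.01251, h_f = 37.3 m ≈ 37.3 m ✓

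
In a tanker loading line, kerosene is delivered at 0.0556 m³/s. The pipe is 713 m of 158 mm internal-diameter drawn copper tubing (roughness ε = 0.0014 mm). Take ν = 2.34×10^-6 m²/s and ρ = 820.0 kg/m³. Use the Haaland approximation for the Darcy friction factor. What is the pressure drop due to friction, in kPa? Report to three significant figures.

Δp ≈ 233 kPa

V = 4Q/(πD²) = 4·0.0556/(π·0.158²) = 2.836 m/s
Re = VD/ν = 2.836·0.158/2.34×10^-6 = 1.91×10^5 → turbulent
ε/D = 0.0014/158 = 8.86×10^-6
Haaland: f = 0.01568
h_f = f(L/D)V²/(2g) = 0.01568·(713/0.158)·2.836²/(2·9.81) = 29.01 m
Δp = ρg·h_f = 820.0·9.81·29.01 = 233.3 kPa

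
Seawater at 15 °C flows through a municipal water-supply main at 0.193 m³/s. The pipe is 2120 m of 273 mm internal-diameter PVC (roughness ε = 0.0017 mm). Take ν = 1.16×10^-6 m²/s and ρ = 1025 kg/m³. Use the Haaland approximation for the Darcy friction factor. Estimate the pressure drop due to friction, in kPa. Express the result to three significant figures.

V = 4Q/(πD²) = 4·0.193/(π·0.273²) = 3.297 m/s
Re = VD/ν = 3.297·0.273/1.16×10^-6 = 7.76×10^5 → turbulent
ε/D = 0.0017/273 = 6.23×10^-6
Haaland: f = 0.01219
h_f = f(L/D)V²/(2g) = 0.01219·(2120/0.273)·3.297²/(2·9.81) = 52.44 m
Δp = ρg·h_f = 1025·9.81·52.44 = 527.3 kPa

Δp ≈ 527 kPa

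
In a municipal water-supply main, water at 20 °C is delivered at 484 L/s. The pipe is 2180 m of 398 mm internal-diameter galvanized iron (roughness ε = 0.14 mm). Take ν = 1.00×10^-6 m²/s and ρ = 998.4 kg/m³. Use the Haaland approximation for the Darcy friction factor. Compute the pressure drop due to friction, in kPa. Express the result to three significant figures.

V = 4Q/(πD²) = 4·0.484/(π·0.398²) = 3.890 m/s
Re = VD/ν = 3.890·0.398/1.00×10^-6 = 1.55×10^6 → turbulent
ε/D = 0.14/398 = 3.52×10^-4
Haaland: f = 0.01586
h_f = f(L/D)V²/(2g) = 0.01586·(2180/0.398)·3.890²/(2·9.81) = 67.01 m
Δp = ρg·h_f = 998.4·9.81·67.01 = 656.4 kPa

Δp ≈ 656 kPa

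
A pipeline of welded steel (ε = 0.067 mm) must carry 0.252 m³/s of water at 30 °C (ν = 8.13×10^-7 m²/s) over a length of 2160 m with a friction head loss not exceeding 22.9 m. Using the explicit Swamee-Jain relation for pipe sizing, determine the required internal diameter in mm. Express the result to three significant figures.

D ≈ 377 mm

Swamee-Jain (Type III): D = 0.66·[ε^1.25·(LQ²/(gh_f))^4.75 + ν·Q^9.4·(L/(gh_f))^5.2]^0.04
LQ²/(gh_f) = 0.6106; L/(gh_f) = 9.615
Term 1 = ε^1.25·(…)^4.75 = 5.82×10^-7; Term 2 = ν·Q^9.4·(…)^5.2 = 2.48×10^-7
D = 0.66·(5.82×10^-7 + 2.48×10^-7)^0.04 = 0.3770 m = 377 mm
Check: V = 2.26 m/s, Re = 1.05×10^6, f = 0.01448, h_f = 21.6 m ≈ 22.9 m ✓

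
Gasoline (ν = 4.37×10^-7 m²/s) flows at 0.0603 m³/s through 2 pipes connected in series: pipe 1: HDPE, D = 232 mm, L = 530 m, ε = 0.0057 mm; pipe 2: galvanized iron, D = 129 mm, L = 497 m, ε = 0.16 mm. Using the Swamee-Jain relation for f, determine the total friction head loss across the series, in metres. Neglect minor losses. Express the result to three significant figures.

H ≈ 90.7 m

Pipe 1: V = 1.426 m/s, Re = 7.57×10^5, ε/D = 2.46×10^-5, f = 0.01266, h_1 = f(L/D)V²/2g = 2.999 m
Pipe 2: V = 4.614 m/s, Re = 1.36×10^6, ε/D = 0.00124, f = 0.02097, h_2 = f(L/D)V²/2g = 87.65 m
Series → Q common, losses add: H = Σh = 90.65 m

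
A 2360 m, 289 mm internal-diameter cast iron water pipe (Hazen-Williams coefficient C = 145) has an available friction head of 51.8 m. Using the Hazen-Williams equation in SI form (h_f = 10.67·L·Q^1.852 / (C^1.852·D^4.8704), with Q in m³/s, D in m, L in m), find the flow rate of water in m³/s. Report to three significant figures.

Q ≈ 0.196 m³/s

Rearranging: Q = [h_f·C^1.852·D^4.8704 / (10.67·L)]^(1/1.852)
Q = [51.8·145^1.852·0.289^4.8704 / (10.67·2360)]^0.540 = 0.1963 m³/s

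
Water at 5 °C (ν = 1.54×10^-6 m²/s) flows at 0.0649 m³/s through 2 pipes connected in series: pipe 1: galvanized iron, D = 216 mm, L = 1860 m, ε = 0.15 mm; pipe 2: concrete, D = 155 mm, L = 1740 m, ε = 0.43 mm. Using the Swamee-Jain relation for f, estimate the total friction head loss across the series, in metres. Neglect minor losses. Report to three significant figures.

Pipe 1: V = 1.771 m/s, Re = 2.48×10^5, ε/D = 6.94×10^-4, f = 0.01959, h_1 = f(L/D)V²/2g = 26.97 m
Pipe 2: V = 3.439 m/s, Re = 3.46×10^5, ε/D = 0.00277, f = 0.02615, h_2 = f(L/D)V²/2g = 177.0 m
Series → Q common, losses add: H = Σh = 204.0 m

H ≈ 204 m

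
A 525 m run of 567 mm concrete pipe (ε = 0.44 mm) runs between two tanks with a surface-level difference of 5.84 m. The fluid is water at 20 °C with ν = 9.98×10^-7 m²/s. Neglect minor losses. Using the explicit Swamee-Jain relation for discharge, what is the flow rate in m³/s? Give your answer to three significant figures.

Q ≈ 0.649 m³/s

Swamee-Jain (Type II): Q = -0.965·√(gD⁵h_f/L)·ln[ε/(3.7D) + √(3.17ν²L/(gD³h_f))]
√(gD⁵h_f/L) = √(9.81·0.567⁵·5.84/525) = 0.07997
ε/(3.7D) = 2.10×10^-4; √(3.17ν²L/(gD³h_f)) = 1.26×10^-5
Q = -0.965·0.07997·ln(2.223×10^-4) = 0.6491 m³/s
Check: V = 2.57 m/s, Re = 1.46×10^6, f = 0.01881, h_f = 5.87 m ≈ 5.84 m ✓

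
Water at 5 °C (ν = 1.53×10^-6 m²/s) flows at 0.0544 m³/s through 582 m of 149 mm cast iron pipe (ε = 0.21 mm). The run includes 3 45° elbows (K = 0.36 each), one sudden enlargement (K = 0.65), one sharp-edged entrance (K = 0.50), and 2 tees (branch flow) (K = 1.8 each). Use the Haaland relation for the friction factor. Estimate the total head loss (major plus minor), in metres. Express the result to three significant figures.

V = 4Q/(πD²) = 3.120 m/s; V²/2g = 0.4961 m
Re = 3.04×10^5, ε/D = 0.00141 → f = 0.02209 (Haaland)
Major: h_f = f(L/D)·V²/2g = 0.02209·3906·0.4961 = 42.81 m
Minor: ΣK = 5.83; h_m = ΣK·V²/2g = 2.892 m
Total H_L = 42.81 + 2.892 = 45.70 m

H_L ≈ 45.7 m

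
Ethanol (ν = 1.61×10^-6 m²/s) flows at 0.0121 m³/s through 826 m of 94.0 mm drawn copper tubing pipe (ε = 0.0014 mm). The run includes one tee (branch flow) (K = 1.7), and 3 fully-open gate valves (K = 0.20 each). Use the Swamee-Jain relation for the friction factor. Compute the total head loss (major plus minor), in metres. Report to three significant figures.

H_L ≈ 24.7 m

V = 4Q/(πD²) = 1.744 m/s; V²/2g = 0.1549 m
Re = 1.02×10^5, ε/D = 1.49×10^-5 → f = 0.01789 (Swamee-Jain)
Major: h_f = f(L/D)·V²/2g = 0.01789·8787·0.1549 = 24.36 m
Minor: ΣK = 2.30; h_m = ΣK·V²/2g = 0.3564 m
Total H_L = 24.36 + 0.3564 = 24.71 m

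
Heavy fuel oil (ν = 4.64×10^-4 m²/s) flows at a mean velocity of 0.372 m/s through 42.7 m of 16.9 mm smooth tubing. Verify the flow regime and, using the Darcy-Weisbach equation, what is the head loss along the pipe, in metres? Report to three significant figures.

Re = VD/ν = 0.372·0.01690/4.64×10^-4 = 13.5 → laminar (Re < 2300)
f = 64/Re = 4.724
h_f = f(L/D)V²/(2g) = 4.724·(42.7/0.01690)·0.372²/(2·9.81) = 84.18 m

h_f ≈ 84.2 m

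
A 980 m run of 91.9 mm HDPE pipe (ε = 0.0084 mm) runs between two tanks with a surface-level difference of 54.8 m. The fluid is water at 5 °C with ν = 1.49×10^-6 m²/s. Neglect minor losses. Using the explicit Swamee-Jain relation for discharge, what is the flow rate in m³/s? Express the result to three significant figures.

Swamee-Jain (Type II): Q = -0.965·√(gD⁵h_f/L)·ln[ε/(3.7D) + √(3.17ν²L/(gD³h_f))]
√(gD⁵h_f/L) = √(9.81·0.0919⁵·54.8/980) = 0.001896
ε/(3.7D) = 2.47×10^-5; √(3.17ν²L/(gD³h_f)) = 1.29×10^-4
Q = -0.965·0.001896·ln(1.533×10^-4) = 0.01607 m³/s
Check: V = 2.42 m/s, Re = 1.49×10^5, f = 0.01713, h_f = 54.7 m ≈ 54.8 m ✓

Q ≈ 0.0161 m³/s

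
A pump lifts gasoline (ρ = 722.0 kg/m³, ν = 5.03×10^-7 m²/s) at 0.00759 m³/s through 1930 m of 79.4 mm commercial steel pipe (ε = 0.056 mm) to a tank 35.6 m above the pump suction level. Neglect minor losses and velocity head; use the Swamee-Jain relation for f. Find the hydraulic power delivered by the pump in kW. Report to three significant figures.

P_hyd ≈ 4.99 kW

V = 4Q/(πD²) = 1.533 m/s; Re = 2.42×10^5; ε/D = 7.05×10^-4; f = 0.01968
h_f = f(L/D)V²/2g = 57.28 m
Total head H = z + h_f = 35.6 + 57.28 = 92.88 m
P_hyd = ρgQH = 722.0·9.81·0.00759·92.88 = 4.993 kW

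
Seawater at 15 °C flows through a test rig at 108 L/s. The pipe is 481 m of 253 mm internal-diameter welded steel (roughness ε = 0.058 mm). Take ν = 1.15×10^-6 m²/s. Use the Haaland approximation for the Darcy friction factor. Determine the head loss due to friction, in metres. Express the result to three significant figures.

V = 4Q/(πD²) = 4·0.108/(π·0.253²) = 2.148 m/s
Re = VD/ν = 2.148·0.253/1.15×10^-6 = 4.73×10^5 → turbulent
ε/D = 0.058/253 = 2.29×10^-4
Haaland: f = 0.01563
h_f = f(L/D)V²/(2g) = 0.01563·(481/0.253)·2.148²/(2·9.81) = 6.988 m

h_f ≈ 6.99 m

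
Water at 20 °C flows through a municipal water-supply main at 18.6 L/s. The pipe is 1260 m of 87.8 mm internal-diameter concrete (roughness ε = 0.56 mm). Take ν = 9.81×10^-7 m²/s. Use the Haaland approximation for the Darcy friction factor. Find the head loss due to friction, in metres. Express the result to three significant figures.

V = 4Q/(πD²) = 4·0.0186/(π·0.0878²) = 3.072 m/s
Re = VD/ν = 3.072·0.0878/9.81×10^-7 = 2.75×10^5 → turbulent
ε/D = 0.56/87.8 = 0.00638
Haaland: f = 0.03307
h_f = f(L/D)V²/(2g) = 0.03307·(1260/0.0878)·3.072²/(2·9.81) = 228.3 m

h_f ≈ 228 m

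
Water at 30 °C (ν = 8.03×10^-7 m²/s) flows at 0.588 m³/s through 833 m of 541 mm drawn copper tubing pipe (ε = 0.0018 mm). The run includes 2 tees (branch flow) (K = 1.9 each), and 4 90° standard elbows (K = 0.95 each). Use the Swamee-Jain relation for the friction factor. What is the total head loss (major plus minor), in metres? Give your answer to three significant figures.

V = 4Q/(πD²) = 2.558 m/s; V²/2g = 0.3335 m
Re = 1.72×10^6, ε/D = 3.33×10^-6 → f = 0.01073 (Swamee-Jain)
Major: h_f = f(L/D)·V²/2g = 0.01073·1540·0.3335 = 5.510 m
Minor: ΣK = 7.60; h_m = ΣK·V²/2g = 2.535 m
Total H_L = 5.510 + 2.535 = 8.045 m

H_L ≈ 8.04 m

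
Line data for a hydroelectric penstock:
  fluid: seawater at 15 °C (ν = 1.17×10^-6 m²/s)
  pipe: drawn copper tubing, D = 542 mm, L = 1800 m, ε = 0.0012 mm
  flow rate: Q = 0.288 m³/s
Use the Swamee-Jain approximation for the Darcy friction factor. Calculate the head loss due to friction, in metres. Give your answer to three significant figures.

h_f ≈ 3.37 m

V = 4Q/(πD²) = 4·0.288/(π·0.542²) = 1.248 m/s
Re = VD/ν = 1.248·0.542/1.17×10^-6 = 5.78×10^5 → turbulent
ε/D = 0.0012/542 = 2.21×10^-6
Swamee-Jain: f = 0.01280
h_f = f(L/D)V²/(2g) = 0.01280·(1800/0.542)·1.248²/(2·9.81) = 3.375 m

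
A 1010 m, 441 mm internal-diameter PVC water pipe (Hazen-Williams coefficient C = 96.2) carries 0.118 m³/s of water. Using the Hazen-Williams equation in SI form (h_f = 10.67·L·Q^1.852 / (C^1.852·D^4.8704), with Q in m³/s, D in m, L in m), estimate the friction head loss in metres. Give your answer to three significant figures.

h_f ≈ 2.36 m

h_f = 10.67·1010·0.118^1.852 / (96.2^1.852·0.441^4.8704) = 2.358 m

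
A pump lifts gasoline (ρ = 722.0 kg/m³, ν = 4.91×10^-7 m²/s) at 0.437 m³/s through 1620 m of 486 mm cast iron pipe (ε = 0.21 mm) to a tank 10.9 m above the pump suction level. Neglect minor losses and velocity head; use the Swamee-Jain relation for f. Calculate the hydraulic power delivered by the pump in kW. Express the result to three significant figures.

P_hyd ≈ 81.8 kW

V = 4Q/(πD²) = 2.356 m/s; Re = 2.33×10^6; ε/D = 4.32×10^-4; f = 0.01648
h_f = f(L/D)V²/2g = 15.54 m
Total head H = z + h_f = 10.9 + 15.54 = 26.44 m
P_hyd = ρgQH = 722.0·9.81·0.437·26.44 = 81.83 kW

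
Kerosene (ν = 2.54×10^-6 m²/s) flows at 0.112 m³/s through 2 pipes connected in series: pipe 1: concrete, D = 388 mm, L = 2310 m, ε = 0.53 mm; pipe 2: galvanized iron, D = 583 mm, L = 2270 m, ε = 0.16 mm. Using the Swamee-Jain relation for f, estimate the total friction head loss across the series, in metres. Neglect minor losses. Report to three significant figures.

Pipe 1: V = 0.9473 m/s, Re = 1.45×10^5, ε/D = 0.00137, f = 0.02293, h_1 = f(L/D)V²/2g = 6.245 m
Pipe 2: V = 0.4196 m/s, Re = 9.63×10^4, ε/D = 2.74×10^-4, f = 0.01949, h_2 = f(L/D)V²/2g = 0.6807 m
Series → Q common, losses add: H = Σh = 6.925 m

H ≈ 6.93 m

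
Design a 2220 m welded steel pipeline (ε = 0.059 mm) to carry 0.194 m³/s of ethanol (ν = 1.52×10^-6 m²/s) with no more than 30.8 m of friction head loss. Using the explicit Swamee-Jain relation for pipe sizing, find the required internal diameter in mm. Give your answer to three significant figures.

D ≈ 326 mm

Swamee-Jain (Type III): D = 0.66·[ε^1.25·(LQ²/(gh_f))^4.75 + ν·Q^9.4·(L/(gh_f))^5.2]^0.04
LQ²/(gh_f) = 0.2765; L/(gh_f) = 7.347
Term 1 = ε^1.25·(…)^4.75 = 1.15×10^-8; Term 2 = ν·Q^9.4·(…)^5.2 = 9.80×10^-9
D = 0.66·(1.15×10^-8 + 9.80×10^-9)^0.04 = 0.3256 m = 326 mm
Check: V = 2.33 m/s, Re = 4.99×10^5, f = 0.01533, h_f = 28.9 m ≈ 30.8 m ✓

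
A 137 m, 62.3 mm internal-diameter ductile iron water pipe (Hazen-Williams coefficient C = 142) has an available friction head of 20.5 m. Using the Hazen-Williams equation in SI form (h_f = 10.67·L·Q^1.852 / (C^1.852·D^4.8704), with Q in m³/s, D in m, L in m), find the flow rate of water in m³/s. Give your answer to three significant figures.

Q ≈ 0.00958 m³/s

Rearranging: Q = [h_f·C^1.852·D^4.8704 / (10.67·L)]^(1/1.852)
Q = [20.5·142^1.852·0.0623^4.8704 / (10.67·137)]^0.540 = 0.009581 m³/s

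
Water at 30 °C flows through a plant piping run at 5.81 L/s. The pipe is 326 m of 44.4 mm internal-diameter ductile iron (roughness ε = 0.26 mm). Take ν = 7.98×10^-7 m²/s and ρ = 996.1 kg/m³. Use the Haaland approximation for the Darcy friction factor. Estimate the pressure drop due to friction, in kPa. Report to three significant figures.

Δp ≈ 1660 kPa

V = 4Q/(πD²) = 4·0.00581/(π·0.0444²) = 3.752 m/s
Re = VD/ν = 3.752·0.0444/7.98×10^-7 = 2.09×10^5 → turbulent
ε/D = 0.26/44.4 = 0.00586
Haaland: f = 0.03231
h_f = f(L/D)V²/(2g) = 0.03231·(326/0.0444)·3.752²/(2·9.81) = 170.3 m
Δp = ρg·h_f = 996.1·9.81·170.3 = 1664 kPa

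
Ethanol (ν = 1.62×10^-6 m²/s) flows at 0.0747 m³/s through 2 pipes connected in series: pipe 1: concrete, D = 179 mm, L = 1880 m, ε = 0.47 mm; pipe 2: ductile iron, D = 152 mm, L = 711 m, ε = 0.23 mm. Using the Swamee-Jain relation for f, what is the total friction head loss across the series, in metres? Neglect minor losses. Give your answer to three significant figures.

Pipe 1: V = 2.968 m/s, Re = 3.28×10^5, ε/D = 0.00263, f = 0.02581, h_1 = f(L/D)V²/2g = 121.7 m
Pipe 2: V = 4.117 m/s, Re = 3.86×10^5, ε/D = 0.00151, f = 0.02248, h_2 = f(L/D)V²/2g = 90.84 m
Series → Q common, losses add: H = Σh = 212.6 m

H ≈ 213 m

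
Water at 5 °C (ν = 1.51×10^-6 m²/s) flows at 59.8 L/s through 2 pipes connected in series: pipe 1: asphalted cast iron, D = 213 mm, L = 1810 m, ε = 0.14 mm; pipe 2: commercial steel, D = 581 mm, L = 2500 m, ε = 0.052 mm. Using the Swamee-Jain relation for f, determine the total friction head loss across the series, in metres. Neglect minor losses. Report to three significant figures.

H ≈ 24.0 m

Pipe 1: V = 1.678 m/s, Re = 2.37×10^5, ε/D = 6.57×10^-4, f = 0.01947, h_1 = f(L/D)V²/2g = 23.75 m
Pipe 2: V = 0.2256 m/s, Re = 8.68×10^4, ε/D = 8.95×10^-5, f = 0.01889, h_2 = f(L/D)V²/2g = 0.2108 m
Series → Q common, losses add: H = Σh = 23.97 m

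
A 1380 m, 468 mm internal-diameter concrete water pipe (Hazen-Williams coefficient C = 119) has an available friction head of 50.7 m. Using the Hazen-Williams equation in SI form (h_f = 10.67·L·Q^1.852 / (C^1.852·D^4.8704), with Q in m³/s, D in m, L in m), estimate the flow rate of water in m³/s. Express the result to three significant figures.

Q ≈ 0.756 m³/s

Rearranging: Q = [h_f·C^1.852·D^4.8704 / (10.67·L)]^(1/1.852)
Q = [50.7·119^1.852·0.468^4.8704 / (10.67·1380)]^0.540 = 0.7558 m³/s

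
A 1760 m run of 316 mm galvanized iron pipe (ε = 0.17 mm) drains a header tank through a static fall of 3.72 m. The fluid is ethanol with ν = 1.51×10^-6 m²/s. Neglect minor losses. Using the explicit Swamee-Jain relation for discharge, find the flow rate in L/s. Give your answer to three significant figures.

Swamee-Jain (Type II): Q = -0.965·√(gD⁵h_f/L)·ln[ε/(3.7D) + √(3.17ν²L/(gD³h_f))]
√(gD⁵h_f/L) = √(9.81·0.316⁵·3.72/1760) = 0.008083
ε/(3.7D) = 1.45×10^-4; √(3.17ν²L/(gD³h_f)) = 1.05×10^-4
Q = -0.965·0.008083·ln(2.505×10^-4) = 0.06468 m³/s
Check: V = 0.825 m/s, Re = 1.73×10^5, f = 0.01939, h_f = 3.74 m ≈ 3.72 m ✓

Q ≈ 64.7 L/s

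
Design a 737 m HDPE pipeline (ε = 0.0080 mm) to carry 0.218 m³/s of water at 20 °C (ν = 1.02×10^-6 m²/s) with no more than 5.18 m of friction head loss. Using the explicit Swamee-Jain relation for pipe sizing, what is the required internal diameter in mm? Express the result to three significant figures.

D ≈ 375 mm

Swamee-Jain (Type III): D = 0.66·[ε^1.25·(LQ²/(gh_f))^4.75 + ν·Q^9.4·(L/(gh_f))^5.2]^0.04
LQ²/(gh_f) = 0.6893; L/(gh_f) = 14.50
Term 1 = ε^1.25·(…)^4.75 = 7.26×10^-8; Term 2 = ν·Q^9.4·(…)^5.2 = 6.76×10^-7
D = 0.66·(7.26×10^-8 + 6.76×10^-7)^0.04 = 0.3754 m = 375 mm
Check: V = 1.97 m/s, Re = 7.25×10^5, f = 0.01268, h_f = 4.92 m ≈ 5.18 m ✓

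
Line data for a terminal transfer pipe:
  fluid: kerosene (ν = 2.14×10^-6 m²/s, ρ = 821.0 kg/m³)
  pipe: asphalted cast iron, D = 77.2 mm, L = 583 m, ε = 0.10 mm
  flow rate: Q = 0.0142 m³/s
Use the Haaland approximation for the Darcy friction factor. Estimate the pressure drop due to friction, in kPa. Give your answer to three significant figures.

V = 4Q/(πD²) = 4·0.0142/(π·0.0772²) = 3.034 m/s
Re = VD/ν = 3.034·0.0772/2.14×10^-6 = 1.09×10^5 → turbulent
ε/D = 0.10/77.2 = 0.00130
Haaland: f = 0.02279
h_f = f(L/D)V²/(2g) = 0.02279·(583/0.0772)·3.034²/(2·9.81) = 80.73 m
Δp = ρg·h_f = 821.0·9.81·80.73 = 650.2 kPa

Δp ≈ 650 kPa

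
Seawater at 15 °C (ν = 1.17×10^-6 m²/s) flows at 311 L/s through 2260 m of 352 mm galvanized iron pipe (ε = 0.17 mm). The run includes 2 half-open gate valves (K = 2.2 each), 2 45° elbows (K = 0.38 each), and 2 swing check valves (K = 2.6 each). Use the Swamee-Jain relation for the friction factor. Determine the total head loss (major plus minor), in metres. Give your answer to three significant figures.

H_L ≈ 62.9 m

V = 4Q/(πD²) = 3.196 m/s; V²/2g = 0.5206 m
Re = 9.61×10^5, ε/D = 4.83×10^-4 → f = 0.01720 (Swamee-Jain)
Major: h_f = f(L/D)·V²/2g = 0.01720·6420·0.5206 = 57.50 m
Minor: ΣK = 10.4; h_m = ΣK·V²/2g = 5.393 m
Total H_L = 57.50 + 5.393 = 62.90 m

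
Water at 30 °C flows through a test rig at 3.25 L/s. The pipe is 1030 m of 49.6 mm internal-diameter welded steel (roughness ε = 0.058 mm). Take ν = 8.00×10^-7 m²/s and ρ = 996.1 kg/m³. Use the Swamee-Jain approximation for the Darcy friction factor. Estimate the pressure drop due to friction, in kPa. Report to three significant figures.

Δp ≈ 668 kPa

V = 4Q/(πD²) = 4·0.00325/(π·0.0496²) = 1.682 m/s
Re = VD/ν = 1.682·0.0496/8.00×10^-7 = 1.04×10^5 → turbulent
ε/D = 0.058/49.6 = 0.00117
Swamee-Jain: f = 0.02283
h_f = f(L/D)V²/(2g) = 0.02283·(1030/0.0496)·1.682²/(2·9.81) = 68.37 m
Δp = ρg·h_f = 996.1·9.81·68.37 = 668.1 kPa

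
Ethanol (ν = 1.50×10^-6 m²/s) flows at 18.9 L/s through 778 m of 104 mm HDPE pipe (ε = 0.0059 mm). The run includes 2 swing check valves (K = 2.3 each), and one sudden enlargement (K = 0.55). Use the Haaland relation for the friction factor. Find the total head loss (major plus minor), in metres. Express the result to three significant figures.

H_L ≈ 32.7 m

V = 4Q/(πD²) = 2.225 m/s; V²/2g = 0.2523 m
Re = 1.54×10^5, ε/D = 5.67×10^-5 → f = 0.01663 (Haaland)
Major: h_f = f(L/D)·V²/2g = 0.01663·7481·0.2523 = 31.39 m
Minor: ΣK = 5.15; h_m = ΣK·V²/2g = 1.299 m
Total H_L = 31.39 + 1.299 = 32.69 m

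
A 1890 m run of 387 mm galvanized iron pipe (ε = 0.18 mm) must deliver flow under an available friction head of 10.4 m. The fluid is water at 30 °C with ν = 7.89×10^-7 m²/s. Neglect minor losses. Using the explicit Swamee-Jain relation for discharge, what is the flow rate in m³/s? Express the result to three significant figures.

Q ≈ 0.184 m³/s

Swamee-Jain (Type II): Q = -0.965·√(gD⁵h_f/L)·ln[ε/(3.7D) + √(3.17ν²L/(gD³h_f))]
√(gD⁵h_f/L) = √(9.81·0.387⁵·10.4/1890) = 0.02165
ε/(3.7D) = 1.26×10^-4; √(3.17ν²L/(gD³h_f)) = 2.51×10^-5
Q = -0.965·0.02165·ln(1.508×10^-4) = 0.1838 m³/s
Check: V = 1.56 m/s, Re = 7.66×10^5, f = 0.01722, h_f = 10.5 m ≈ 10.4 m ✓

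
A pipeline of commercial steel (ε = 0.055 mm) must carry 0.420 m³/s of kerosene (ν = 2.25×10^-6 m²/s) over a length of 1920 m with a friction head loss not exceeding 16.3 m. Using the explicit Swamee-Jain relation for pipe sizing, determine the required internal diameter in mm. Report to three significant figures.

Swamee-Jain (Type III): D = 0.66·[ε^1.25·(LQ²/(gh_f))^4.75 + ν·Q^9.4·(L/(gh_f))^5.2]^0.04
LQ²/(gh_f) = 2.118; L/(gh_f) = 12.01
Term 1 = ε^1.25·(…)^4.75 = 1.67×10^-4; Term 2 = ν·Q^9.4·(…)^5.2 = 2.65×10^-4
D = 0.66·(1.67×10^-4 + 2.65×10^-4)^0.04 = 0.4842 m = 484 mm
Check: V = 2.28 m/s, Re = 4.91×10^5, f = 0.01465, h_f = 15.4 m ≈ 16.3 m ✓

D ≈ 484 mm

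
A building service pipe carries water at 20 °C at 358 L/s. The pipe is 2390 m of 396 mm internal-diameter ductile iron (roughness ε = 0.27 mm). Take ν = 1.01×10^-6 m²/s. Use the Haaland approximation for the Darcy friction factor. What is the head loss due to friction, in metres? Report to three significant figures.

h_f ≈ 47.5 m

V = 4Q/(πD²) = 4·0.358/(π·0.396²) = 2.907 m/s
Re = VD/ν = 2.907·0.396/1.01×10^-6 = 1.14×10^6 → turbulent
ε/D = 0.27/396 = 6.82×10^-4
Haaland: f = 0.01827
h_f = f(L/D)V²/(2g) = 0.01827·(2390/0.396)·2.907²/(2·9.81) = 47.49 m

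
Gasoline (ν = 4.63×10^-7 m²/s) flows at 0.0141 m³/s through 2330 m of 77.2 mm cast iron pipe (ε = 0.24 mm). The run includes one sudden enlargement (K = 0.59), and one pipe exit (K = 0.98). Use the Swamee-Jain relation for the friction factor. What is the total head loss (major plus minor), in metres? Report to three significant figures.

H_L ≈ 375 m

V = 4Q/(πD²) = 3.012 m/s; V²/2g = 0.4625 m
Re = 5.02×10^5, ε/D = 0.00311 → f = 0.02680 (Swamee-Jain)
Major: h_f = f(L/D)·V²/2g = 0.02680·30181·0.4625 = 374.1 m
Minor: ΣK = 1.57; h_m = ΣK·V²/2g = 0.7261 m
Total H_L = 374.1 + 0.7261 = 374.8 m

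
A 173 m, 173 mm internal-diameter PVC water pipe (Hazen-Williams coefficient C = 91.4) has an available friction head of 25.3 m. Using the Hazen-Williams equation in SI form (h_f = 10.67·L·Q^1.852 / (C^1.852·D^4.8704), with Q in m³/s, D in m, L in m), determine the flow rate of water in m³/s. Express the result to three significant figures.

Rearranging: Q = [h_f·C^1.852·D^4.8704 / (10.67·L)]^(1/1.852)
Q = [25.3·91.4^1.852·0.173^4.8704 / (10.67·173)]^0.540 = 0.08936 m³/s

Q ≈ 0.0894 m³/s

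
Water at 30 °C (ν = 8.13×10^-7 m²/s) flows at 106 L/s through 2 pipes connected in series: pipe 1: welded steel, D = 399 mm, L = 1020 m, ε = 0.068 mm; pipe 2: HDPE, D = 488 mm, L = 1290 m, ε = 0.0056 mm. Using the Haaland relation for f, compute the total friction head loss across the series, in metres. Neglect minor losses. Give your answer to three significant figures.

H ≈ 2.04 m

Pipe 1: V = 0.8478 m/s, Re = 4.16×10^5, ε/D = 1.70×10^-4, f = 0.01527, h_1 = f(L/D)V²/2g = 1.430 m
Pipe 2: V = 0.5667 m/s, Re = 3.40×10^5, ε/D = 1.15×10^-5, f = 0.01411, h_2 = f(L/D)V²/2g = 0.6107 m
Series → Q common, losses add: H = Σh = 2.041 m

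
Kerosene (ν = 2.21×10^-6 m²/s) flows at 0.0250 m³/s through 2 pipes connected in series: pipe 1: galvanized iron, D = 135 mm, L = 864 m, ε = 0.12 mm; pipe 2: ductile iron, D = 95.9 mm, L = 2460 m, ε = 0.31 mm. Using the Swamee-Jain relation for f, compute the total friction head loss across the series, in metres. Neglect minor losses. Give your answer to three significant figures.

Pipe 1: V = 1.747 m/s, Re = 1.07×10^5, ε/D = 8.89×10^-4, f = 0.02181, h_1 = f(L/D)V²/2g = 21.70 m
Pipe 2: V = 3.461 m/s, Re = 1.50×10^5, ε/D = 0.00323, f = 0.02777, h_2 = f(L/D)V²/2g = 435.0 m
Series → Q common, losses add: H = Σh = 456.7 m

H ≈ 457 m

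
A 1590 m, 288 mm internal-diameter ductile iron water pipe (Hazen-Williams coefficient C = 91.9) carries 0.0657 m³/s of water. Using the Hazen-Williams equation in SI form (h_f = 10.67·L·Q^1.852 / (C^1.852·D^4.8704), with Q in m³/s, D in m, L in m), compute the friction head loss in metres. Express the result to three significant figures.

h_f ≈ 10.9 m

h_f = 10.67·1590·0.0657^1.852 / (91.9^1.852·0.288^4.8704) = 10.88 m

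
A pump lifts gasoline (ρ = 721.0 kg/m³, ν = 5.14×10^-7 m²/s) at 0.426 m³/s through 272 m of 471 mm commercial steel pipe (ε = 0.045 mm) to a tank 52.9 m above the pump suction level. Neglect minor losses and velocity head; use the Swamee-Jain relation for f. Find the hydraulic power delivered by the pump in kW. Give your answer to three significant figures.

V = 4Q/(πD²) = 2.445 m/s; Re = 2.24×10^6; ε/D = 9.55×10^-5; f = 0.01272
h_f = f(L/D)V²/2g = 2.238 m
Total head H = z + h_f = 52.9 + 2.238 = 55.14 m
P_hyd = ρgQH = 721.0·9.81·0.426·55.14 = 166.1 kW

P_hyd ≈ 166 kW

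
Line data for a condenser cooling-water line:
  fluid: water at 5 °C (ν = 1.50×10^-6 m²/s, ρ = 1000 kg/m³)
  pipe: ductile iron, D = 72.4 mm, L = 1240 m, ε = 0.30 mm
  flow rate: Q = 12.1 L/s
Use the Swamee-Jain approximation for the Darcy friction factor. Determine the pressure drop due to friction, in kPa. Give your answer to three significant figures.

Δp ≈ 2200 kPa

V = 4Q/(πD²) = 4·0.0121/(π·0.0724²) = 2.939 m/s
Re = VD/ν = 2.939·0.0724/1.50×10^-6 = 1.42×10^5 → turbulent
ε/D = 0.30/72.4 = 0.00414
Swamee-Jain: f = 0.02968
h_f = f(L/D)V²/(2g) = 0.02968·(1240/0.0724)·2.939²/(2·9.81) = 223.8 m
Δp = ρg·h_f = 1000·9.81·223.8 = 2196 kPa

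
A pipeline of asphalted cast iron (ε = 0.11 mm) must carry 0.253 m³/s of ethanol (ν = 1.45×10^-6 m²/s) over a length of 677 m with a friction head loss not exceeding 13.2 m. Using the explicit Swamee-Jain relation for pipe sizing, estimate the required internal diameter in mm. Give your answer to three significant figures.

Swamee-Jain (Type III): D = 0.66·[ε^1.25·(LQ²/(gh_f))^4.75 + ν·Q^9.4·(L/(gh_f))^5.2]^0.04
LQ²/(gh_f) = 0.3346; L/(gh_f) = 5.228
Term 1 = ε^1.25·(…)^4.75 = 6.22×10^-8; Term 2 = ν·Q^9.4·(…)^5.2 = 1.93×10^-8
D = 0.66·(6.22×10^-8 + 1.93×10^-8)^0.04 = 0.3435 m = 344 mm
Check: V = 2.73 m/s, Re = 6.47×10^5, f = 0.01627, h_f = 12.2 m ≈ 13.2 m ✓

D ≈ 344 mm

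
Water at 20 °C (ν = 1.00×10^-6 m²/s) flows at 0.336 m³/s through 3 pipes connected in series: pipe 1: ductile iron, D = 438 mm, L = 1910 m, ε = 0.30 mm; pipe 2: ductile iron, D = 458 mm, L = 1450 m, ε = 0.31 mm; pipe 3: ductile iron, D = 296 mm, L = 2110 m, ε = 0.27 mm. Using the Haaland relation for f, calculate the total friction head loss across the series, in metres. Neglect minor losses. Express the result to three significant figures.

Pipe 1: V = 2.230 m/s, Re = 9.77×10^5, ε/D = 6.85×10^-4, f = 0.01834, h_1 = f(L/D)V²/2g = 20.27 m
Pipe 2: V = 2.039 m/s, Re = 9.34×10^5, ε/D = 6.77×10^-4, f = 0.01831, h_2 = f(L/D)V²/2g = 12.29 m
Pipe 3: V = 4.883 m/s, Re = 1.45×10^6, ε/D = 9.12×10^-4, f = 0.01944, h_3 = f(L/D)V²/2g = 168.4 m
Series → Q common, losses add: H = Σh = 200.9 m

H ≈ 201 m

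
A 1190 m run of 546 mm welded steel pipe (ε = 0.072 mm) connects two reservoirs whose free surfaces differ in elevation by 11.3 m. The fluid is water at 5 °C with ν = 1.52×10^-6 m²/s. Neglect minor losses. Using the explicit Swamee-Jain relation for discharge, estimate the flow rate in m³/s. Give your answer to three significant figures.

Q ≈ 0.633 m³/s

Swamee-Jain (Type II): Q = -0.965·√(gD⁵h_f/L)·ln[ε/(3.7D) + √(3.17ν²L/(gD³h_f))]
√(gD⁵h_f/L) = √(9.81·0.546⁵·11.3/1190) = 0.06723
ε/(3.7D) = 3.56×10^-5; √(3.17ν²L/(gD³h_f)) = 2.20×10^-5
Q = -0.965·0.06723·ln(5.762×10^-5) = 0.6333 m³/s
Check: V = 2.70 m/s, Re = 9.72×10^5, f = 0.01398, h_f = 11.4 m ≈ 11.3 m ✓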